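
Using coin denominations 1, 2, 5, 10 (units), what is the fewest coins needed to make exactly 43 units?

6

43 = 4×10 + 1×2 + 1×1
Total coins = 4 + 1 + 1 = 6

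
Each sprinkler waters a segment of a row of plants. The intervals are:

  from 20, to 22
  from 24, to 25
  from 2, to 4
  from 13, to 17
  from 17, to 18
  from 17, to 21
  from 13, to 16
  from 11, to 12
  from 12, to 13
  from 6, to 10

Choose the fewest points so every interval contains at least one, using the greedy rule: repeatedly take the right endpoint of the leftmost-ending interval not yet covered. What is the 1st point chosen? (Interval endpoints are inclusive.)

4

Sort by right endpoint; whenever an interval is uncovered, place a point at its right end.
By right end: [2,4]  [6,10]  [11,12]  [12,13]  [13,16]  [13,17]  [17,18]  [17,21]  [20,22]  [24,25]
[2,4] uncovered → point at 4; [6,10] uncovered → point at 10; [11,12] uncovered → point at 12; [13,16] uncovered → point at 16; [17,18] uncovered → point at 18; [20,22] uncovered → point at 22; [24,25] uncovered → point at 25.
Points: 4, 10, 12, 16, 18, 22, 25 (7 total).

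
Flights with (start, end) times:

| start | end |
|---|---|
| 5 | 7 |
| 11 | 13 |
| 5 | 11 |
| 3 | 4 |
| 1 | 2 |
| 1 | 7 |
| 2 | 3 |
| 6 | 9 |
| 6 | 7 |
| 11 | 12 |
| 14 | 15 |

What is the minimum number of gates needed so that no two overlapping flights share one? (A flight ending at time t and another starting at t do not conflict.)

The answer is the maximum number of intervals overlapping at any instant.
Events (time:±→running): 1:+→1 1:+→2 2:-→1 2:+→2 3:-→1 3:+→2 4:-→1 5:+→2 5:+→3 6:+→4 6:+→5 … peak 5.

5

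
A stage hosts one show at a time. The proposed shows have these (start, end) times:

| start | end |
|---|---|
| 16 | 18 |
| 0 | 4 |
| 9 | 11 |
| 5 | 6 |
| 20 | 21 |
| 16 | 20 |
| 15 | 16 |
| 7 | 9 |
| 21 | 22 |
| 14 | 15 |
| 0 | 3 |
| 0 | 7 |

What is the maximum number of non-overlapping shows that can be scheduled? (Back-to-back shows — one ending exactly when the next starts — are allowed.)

9

Order by finish time; keep every interval that doesn't clash with the previous kept one.
Sorted by end: (0,3)  (0,4)  (5,6)  (0,7)  (7,9)  (9,11)  (14,15)  (15,16)  (16,18)  (16,20)  (20,21)  (21,22)
take (0,3); skip (0,4); take (5,6); take (7,9); take (9,11); take (14,15); take (15,16); take (16,18); skip (16,20); take (20,21); take (21,22).
Selected 9 shows.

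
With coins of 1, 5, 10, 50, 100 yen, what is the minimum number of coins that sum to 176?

6

Greedy: take as many of the largest coin as possible, then repeat with the remainder.
176 − 1×100→76 − 1×50→26 − 2×10→6 − 1×5→1 − 1×1→0
Total coins = 1 + 1 + 2 + 1 + 1 = 6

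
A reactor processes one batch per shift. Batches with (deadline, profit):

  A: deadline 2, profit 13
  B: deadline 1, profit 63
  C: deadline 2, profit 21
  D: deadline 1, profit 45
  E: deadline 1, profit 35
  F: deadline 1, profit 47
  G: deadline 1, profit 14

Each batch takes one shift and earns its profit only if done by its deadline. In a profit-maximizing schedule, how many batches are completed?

Profit order: B=63 F=47 D=45 E=35 C=21 G=14 A=13
Assign: B→slot 1, F skipped, D skipped, E skipped, C→slot 2, G skipped, A skipped.
Slots: [1:B] [2:C]
2 of 7 scheduled.

2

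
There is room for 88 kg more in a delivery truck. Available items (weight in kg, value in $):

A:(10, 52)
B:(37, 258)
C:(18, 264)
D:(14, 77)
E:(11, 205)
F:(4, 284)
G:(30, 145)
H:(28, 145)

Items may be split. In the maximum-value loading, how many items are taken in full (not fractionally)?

Sort by value per unit weight and fill in that order.
Order: F (284/4=71.00) > E (205/11=18.64) > C (264/18=14.67) > B (258/37=6.97) > D (77/14=5.50) > A (52/10=5.20) > H (145/28=5.18) > G (145/30=4.83)
Fill: take F (4 @ 284) → take E (11 @ 205) → take C (18 @ 264) → take B (37 @ 258) → take D (14 @ 77) → take 4/10 of A → 20.80; 88/88 used.
5 item(s) taken whole; one partial (take 4/10 of A).

5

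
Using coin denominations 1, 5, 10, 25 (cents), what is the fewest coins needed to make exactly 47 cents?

Use the largest denomination that fits, subtract, and repeat.
47 = 1×25 + 2×10 + 2×1
Total coins = 1 + 2 + 2 = 5

5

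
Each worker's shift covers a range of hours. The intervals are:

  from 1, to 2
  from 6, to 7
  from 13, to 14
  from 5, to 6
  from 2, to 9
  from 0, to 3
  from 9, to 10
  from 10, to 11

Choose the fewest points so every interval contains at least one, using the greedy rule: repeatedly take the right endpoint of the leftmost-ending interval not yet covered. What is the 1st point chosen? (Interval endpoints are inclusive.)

By right end: [1,2]  [0,3]  [5,6]  [6,7]  [2,9]  [9,10]  [10,11]  [13,14]
[1,2] uncovered → point at 2; [5,6] uncovered → point at 6; [9,10] uncovered → point at 10; [13,14] uncovered → point at 14.
Points: 2, 6, 10, 14 (4 total).

2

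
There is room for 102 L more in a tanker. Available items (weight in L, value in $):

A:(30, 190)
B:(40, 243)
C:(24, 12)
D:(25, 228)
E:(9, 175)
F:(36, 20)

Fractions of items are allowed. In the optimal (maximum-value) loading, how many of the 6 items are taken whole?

3

Greedy by value/weight ratio, highest first.
Order: E (175/9=19.44) > D (228/25=9.12) > A (190/30=6.33) > B (243/40=6.08) > F (20/36=0.56) > C (12/24=0.50)
Fill: take E (9 @ 175) → take D (25 @ 228) → take A (30 @ 190) → take 38/40 of B → 230.85; 102/102 used.
3 item(s) taken whole; one partial (take 38/40 of B).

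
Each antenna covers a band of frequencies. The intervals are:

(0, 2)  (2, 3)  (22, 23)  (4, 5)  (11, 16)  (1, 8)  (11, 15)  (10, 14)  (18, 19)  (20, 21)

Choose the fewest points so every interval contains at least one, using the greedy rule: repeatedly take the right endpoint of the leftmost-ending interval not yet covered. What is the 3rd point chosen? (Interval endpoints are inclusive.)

14

Process intervals by earliest right end; each time one isn't hit yet, stab at its right endpoint.
Sorted: [0,2] [2,3] [4,5] [1,8] [10,14] [11,15] [11,16] [18,19] [20,21] [22,23]
{[0,2],[2,3]} hit by 2; {[4,5],[1,8]} hit by 5; {[10,14],[11,15],[11,16]} hit by 14; {[18,19]} hit by 19; {[20,21]} hit by 21; {[22,23]} hit by 23.
Points: 2, 5, 14, 19, 21, 23 (6 total).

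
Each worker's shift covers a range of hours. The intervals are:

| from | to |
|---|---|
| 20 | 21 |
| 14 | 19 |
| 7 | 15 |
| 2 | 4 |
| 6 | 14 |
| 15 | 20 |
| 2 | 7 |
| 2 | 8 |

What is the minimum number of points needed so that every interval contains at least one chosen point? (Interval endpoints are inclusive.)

Sort by right endpoint; whenever an interval is uncovered, place a point at its right end.
Sorted: [2,4] [2,7] [2,8] [6,14] [7,15] [14,19] [15,20] [20,21]
{[2,4],[2,7],[2,8]} hit by 4; {[6,14],[7,15],[14,19]} hit by 14; {[15,20],[20,21]} hit by 20.
Points: 4, 14, 20 (3 total).

3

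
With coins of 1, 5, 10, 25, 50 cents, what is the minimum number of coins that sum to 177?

6

Use the largest denomination that fits, subtract, and repeat.
177 − 3×50→27 − 1×25→2 − 2×1→0
Total coins = 3 + 1 + 2 = 6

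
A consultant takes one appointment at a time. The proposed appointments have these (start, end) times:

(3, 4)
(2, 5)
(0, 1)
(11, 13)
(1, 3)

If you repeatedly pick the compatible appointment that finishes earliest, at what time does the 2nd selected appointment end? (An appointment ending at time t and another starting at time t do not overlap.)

3

Order by finish time; keep every interval that doesn't clash with the previous kept one.
By end time: (0,1), (1,3), (3,4), (2,5), (11,13).
Pick (0,1); next start ≥ 1 → (1,3); next start ≥ 3 → (3,4); next start ≥ 4 → (11,13).
Selected: (0,1) (1,3) (3,4) (11,13)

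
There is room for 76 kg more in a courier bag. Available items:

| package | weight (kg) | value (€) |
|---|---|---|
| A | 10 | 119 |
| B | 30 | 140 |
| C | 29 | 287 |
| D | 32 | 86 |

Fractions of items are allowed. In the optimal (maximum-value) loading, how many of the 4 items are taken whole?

Sort by value per unit weight and fill in that order.
Ratios (sorted): A 11.90, C 9.90, B 4.67, D 2.69
take A (10 @ 119); take C (29 @ 287); take B (30 @ 140); take 7/32 of D → 18.81. Capacity used 76/76.
3 item(s) taken whole; one partial (take 7/32 of D).

3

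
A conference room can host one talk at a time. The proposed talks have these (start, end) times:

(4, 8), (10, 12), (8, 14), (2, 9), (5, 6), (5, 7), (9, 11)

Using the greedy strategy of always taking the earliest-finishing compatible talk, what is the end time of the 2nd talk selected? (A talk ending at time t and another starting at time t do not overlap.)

Sorted by end: (5,6)  (5,7)  (4,8)  (2,9)  (9,11)  (10,12)  (8,14)
take (5,6); take (9,11); skip (10,12).
Selected: (5,6) (9,11)

11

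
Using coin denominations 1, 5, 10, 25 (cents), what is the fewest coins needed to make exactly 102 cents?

6

102 − 4×25→2 − 2×1→0
Total coins = 4 + 2 = 6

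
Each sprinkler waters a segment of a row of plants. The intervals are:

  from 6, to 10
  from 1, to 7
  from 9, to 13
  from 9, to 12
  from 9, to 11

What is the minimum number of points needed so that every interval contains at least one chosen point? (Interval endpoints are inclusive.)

Process intervals by earliest right end; each time one isn't hit yet, stab at its right endpoint.
By right end: [1,7]  [6,10]  [9,11]  [9,12]  [9,13]
[1,7] uncovered → point at 7; [9,11] uncovered → point at 11.
Points: 7, 11 (2 total).

2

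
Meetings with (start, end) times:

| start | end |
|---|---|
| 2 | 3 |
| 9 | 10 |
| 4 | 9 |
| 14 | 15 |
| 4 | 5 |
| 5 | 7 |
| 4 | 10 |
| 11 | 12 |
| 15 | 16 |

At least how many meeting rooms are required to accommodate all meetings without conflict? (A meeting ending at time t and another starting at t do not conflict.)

The answer is the maximum number of intervals overlapping at any instant.
Events (time:±→running): 2:+→1 3:-→0 4:+→1 4:+→2 4:+→3 … peak 3.

3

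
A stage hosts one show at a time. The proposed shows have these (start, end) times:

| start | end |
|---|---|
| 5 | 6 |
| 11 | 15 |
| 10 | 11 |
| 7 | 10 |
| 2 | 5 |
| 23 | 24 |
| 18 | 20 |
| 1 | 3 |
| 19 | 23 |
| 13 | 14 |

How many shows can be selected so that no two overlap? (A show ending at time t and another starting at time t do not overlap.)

7

Sort by end time and greedily take each interval whose start is ≥ the last chosen end.
Sorted by end: (1,3)  (2,5)  (5,6)  (7,10)  (10,11)  (13,14)  (11,15)  (18,20)  (19,23)  (23,24)
take (1,3); skip (2,5); take (5,6); take (7,10); take (10,11); take (13,14); take (18,20); take (23,24).
Selected 7 shows.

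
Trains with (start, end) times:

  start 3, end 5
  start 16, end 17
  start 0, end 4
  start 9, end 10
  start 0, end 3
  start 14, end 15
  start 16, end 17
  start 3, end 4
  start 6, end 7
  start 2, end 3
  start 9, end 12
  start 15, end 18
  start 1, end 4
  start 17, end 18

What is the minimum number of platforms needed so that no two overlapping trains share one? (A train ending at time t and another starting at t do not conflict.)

Count concurrent intervals with a sweep; the peak is the room count.
starts: [0, 0, 1, 2, 3, 3, 6, 9, 9, 14, 15, 16, 16, 17]
ends:   [3, 3, 4, 4, 4, 5, 7, 10, 12, 15, 17, 17, 18, 18]
s0→1 s0→2 s1→3 s2→4  — peak 4.

4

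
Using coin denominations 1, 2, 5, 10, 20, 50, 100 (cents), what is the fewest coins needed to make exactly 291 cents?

6

291 − 2×100→91 − 1×50→41 − 2×20→1 − 1×1→0
Total coins = 2 + 1 + 2 + 1 = 6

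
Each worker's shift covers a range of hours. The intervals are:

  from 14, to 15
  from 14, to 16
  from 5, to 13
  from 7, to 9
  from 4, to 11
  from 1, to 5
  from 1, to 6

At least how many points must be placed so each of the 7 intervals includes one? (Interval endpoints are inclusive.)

3

By right end: [1,5]  [1,6]  [7,9]  [4,11]  [5,13]  [14,15]  [14,16]
[1,5] uncovered → point at 5; [7,9] uncovered → point at 9; [14,15] uncovered → point at 15.
Points: 5, 9, 15 (3 total).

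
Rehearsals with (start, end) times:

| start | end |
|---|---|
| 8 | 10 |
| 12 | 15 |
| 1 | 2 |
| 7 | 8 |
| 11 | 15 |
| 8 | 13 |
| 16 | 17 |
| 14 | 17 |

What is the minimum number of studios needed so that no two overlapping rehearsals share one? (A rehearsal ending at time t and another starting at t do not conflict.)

starts: [1, 7, 8, 8, 11, 12, 14, 16]
ends:   [2, 8, 10, 13, 15, 15, 17, 17]
s1→1 e2→0 s7→1 e8→0 s8→1 s8→2 e10→1 s11→2 s12→3  — peak 3.

3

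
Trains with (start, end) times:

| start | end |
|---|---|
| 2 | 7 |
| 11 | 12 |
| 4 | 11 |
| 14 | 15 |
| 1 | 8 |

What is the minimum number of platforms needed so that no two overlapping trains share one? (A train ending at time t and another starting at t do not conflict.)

Count concurrent intervals with a sweep; the peak is the room count.
starts: [1, 2, 4, 11, 14]
ends:   [7, 8, 11, 12, 15]
s1→1 s2→2 s4→3  — peak 3.

3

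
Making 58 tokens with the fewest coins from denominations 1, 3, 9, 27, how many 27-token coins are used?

Greedy: take as many of the largest coin as possible, then repeat with the remainder.
58 = 2×27 + 1×3 + 1×1
Count of 27: 2

2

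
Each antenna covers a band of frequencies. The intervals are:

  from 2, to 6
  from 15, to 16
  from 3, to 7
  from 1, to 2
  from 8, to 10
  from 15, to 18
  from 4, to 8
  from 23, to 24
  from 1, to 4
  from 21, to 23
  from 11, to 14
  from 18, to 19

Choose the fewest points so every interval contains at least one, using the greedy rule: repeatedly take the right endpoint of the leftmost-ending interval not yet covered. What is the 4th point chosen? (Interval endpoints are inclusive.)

14

Sort by right endpoint; whenever an interval is uncovered, place a point at its right end.
By right end: [1,2]  [1,4]  [2,6]  [3,7]  [4,8]  [8,10]  [11,14]  [15,16]  [15,18]  [18,19]  [21,23]  [23,24]
[1,2] uncovered → point at 2; [3,7] uncovered → point at 7; [8,10] uncovered → point at 10; [11,14] uncovered → point at 14; [15,16] uncovered → point at 16; [18,19] uncovered → point at 19; [21,23] uncovered → point at 23.
Points: 2, 7, 10, 14, 16, 19, 23 (7 total).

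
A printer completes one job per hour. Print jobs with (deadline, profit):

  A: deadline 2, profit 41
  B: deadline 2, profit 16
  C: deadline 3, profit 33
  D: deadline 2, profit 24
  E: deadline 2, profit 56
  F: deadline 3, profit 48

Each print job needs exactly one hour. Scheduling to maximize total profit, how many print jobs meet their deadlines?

3

By profit: E(d2,56), F(d3,48), A(d2,41), C(d3,33), D(d2,24), B(d2,16)
E→slot 2; F→slot 3; A→slot 1; C skipped; D skipped; B skipped.
3 of 6 scheduled.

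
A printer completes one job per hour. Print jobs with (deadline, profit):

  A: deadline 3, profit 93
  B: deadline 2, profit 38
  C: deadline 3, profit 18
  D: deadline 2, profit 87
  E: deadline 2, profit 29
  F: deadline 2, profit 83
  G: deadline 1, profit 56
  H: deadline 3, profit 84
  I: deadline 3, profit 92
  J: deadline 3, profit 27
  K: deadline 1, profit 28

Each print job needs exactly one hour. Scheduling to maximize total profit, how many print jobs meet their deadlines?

3

Profit order: A=93 I=92 D=87 H=84 F=83 G=56 B=38 E=29 K=28 J=27 C=18
Assign: A→slot 3, I→slot 2, D→slot 1, H skipped, F skipped, G skipped, B skipped, E skipped, K skipped, J skipped, C skipped.
Slots: [1:D] [2:I] [3:A]
3 of 11 scheduled.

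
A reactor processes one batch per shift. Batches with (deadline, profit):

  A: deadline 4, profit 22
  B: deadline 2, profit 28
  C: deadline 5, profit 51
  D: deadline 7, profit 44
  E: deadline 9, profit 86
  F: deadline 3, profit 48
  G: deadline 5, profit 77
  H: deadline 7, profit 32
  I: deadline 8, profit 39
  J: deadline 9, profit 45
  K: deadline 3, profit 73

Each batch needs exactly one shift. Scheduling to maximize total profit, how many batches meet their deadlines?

By profit: E(d9,86), G(d5,77), K(d3,73), C(d5,51), F(d3,48), J(d9,45), D(d7,44), I(d8,39), H(d7,32), B(d2,28), A(d4,22)
E→slot 9; G→slot 5; K→slot 3; C→slot 4; F→slot 2; J→slot 8; D→slot 7; I→slot 6; H→slot 1; B skipped; A skipped.
9 of 11 scheduled.

9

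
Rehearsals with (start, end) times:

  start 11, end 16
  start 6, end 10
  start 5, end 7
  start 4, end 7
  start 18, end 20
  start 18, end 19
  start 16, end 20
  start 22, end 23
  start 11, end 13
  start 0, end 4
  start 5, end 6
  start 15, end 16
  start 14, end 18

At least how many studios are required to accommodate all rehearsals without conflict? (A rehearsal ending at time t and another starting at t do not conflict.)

The answer is the maximum number of intervals overlapping at any instant.
Events (time:±→running): 0:+→1 4:-→0 4:+→1 5:+→2 5:+→3 … peak 3.

3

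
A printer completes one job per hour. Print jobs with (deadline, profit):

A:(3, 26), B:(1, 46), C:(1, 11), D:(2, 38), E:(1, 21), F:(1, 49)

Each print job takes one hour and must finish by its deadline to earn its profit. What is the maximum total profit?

113

By profit: F(d1,49), B(d1,46), D(d2,38), A(d3,26), E(d1,21), C(d1,11)
F→slot 1; B skipped; D→slot 2; A→slot 3; E skipped; C skipped.
Profit = 49 + 38 + 26 = 113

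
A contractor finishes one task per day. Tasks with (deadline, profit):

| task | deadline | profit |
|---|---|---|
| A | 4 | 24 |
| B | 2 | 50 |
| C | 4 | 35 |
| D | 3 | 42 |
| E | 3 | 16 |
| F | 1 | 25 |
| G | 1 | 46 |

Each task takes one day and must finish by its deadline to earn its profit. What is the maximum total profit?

Sort by profit descending; place each in the latest free slot ≤ its deadline.
By profit: B(d2,50), G(d1,46), D(d3,42), C(d4,35), F(d1,25), A(d4,24), E(d3,16)
B→slot 2; G→slot 1; D→slot 3; C→slot 4; F skipped; A skipped; E skipped.
Profit = 46 + 50 + 42 + 35 = 173

173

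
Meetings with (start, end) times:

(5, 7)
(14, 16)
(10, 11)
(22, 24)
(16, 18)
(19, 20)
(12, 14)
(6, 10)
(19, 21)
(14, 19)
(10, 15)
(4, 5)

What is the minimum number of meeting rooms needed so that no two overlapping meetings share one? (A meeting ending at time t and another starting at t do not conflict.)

3

starts: [4, 5, 6, 10, 10, 12, 14, 14, 16, 19, 19, 22]
ends:   [5, 7, 10, 11, 14, 15, 16, 18, 19, 20, 21, 24]
s4→1 e5→0 s5→1 s6→2 e7→1 e10→0 s10→1 s10→2 e11→1 s12→2 e14→1 s14→2 s14→3  — peak 3.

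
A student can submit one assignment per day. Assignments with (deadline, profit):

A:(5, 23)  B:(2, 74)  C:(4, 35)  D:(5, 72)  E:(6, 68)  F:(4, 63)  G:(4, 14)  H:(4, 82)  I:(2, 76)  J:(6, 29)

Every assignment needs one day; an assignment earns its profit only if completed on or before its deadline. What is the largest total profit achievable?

Profit order: H=82 I=76 B=74 D=72 E=68 F=63 C=35 J=29 A=23 G=14
Assign: H→slot 4, I→slot 2, B→slot 1, D→slot 5, E→slot 6, F→slot 3, C skipped, J skipped, A skipped, G skipped.
Slots: [1:B] [2:I] [3:F] [4:H] [5:D] [6:E]
Profit = 74 + 76 + 63 + 82 + 72 + 68 = 435

435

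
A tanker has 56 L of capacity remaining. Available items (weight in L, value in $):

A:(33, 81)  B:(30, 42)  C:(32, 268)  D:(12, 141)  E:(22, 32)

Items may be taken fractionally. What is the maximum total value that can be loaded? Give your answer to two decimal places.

438.45

Order: D (141/12=11.75) > C (268/32=8.38) > A (81/33=2.45) > E (32/22=1.45) > B (42/30=1.40)
Fill: take D (12 @ 141) → take C (32 @ 268) → take 12/33 of A → 29.45; 56/56 used.
Total value = 438.45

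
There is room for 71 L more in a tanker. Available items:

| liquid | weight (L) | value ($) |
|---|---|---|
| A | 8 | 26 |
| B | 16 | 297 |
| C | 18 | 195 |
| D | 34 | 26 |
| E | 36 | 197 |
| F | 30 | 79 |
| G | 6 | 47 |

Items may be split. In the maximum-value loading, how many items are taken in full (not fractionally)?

Order: B (297/16=18.56) > C (195/18=10.83) > G (47/6=7.83) > E (197/36=5.47) > A (26/8=3.25) > F (79/30=2.63) > D (26/34=0.76)
Fill: take B (16 @ 297) → take C (18 @ 195) → take G (6 @ 47) → take 31/36 of E → 169.64; 71/71 used.
3 item(s) taken whole; one partial (take 31/36 of E).

3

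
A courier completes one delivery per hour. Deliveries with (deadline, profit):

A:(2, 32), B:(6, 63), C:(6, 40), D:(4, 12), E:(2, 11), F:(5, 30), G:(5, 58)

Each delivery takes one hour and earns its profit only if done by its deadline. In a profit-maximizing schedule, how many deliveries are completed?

6

Profit order: B=63 G=58 C=40 A=32 F=30 D=12 E=11
Assign: B→slot 6, G→slot 5, C→slot 4, A→slot 2, F→slot 3, D→slot 1, E skipped.
Slots: [1:D] [2:A] [3:F] [4:C] [5:G] [6:B]
6 of 7 scheduled.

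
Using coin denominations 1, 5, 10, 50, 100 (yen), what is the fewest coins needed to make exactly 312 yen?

Greedy: take as many of the largest coin as possible, then repeat with the remainder.
312 = 3×100 + 1×10 + 2×1
Total coins = 3 + 1 + 2 = 6

6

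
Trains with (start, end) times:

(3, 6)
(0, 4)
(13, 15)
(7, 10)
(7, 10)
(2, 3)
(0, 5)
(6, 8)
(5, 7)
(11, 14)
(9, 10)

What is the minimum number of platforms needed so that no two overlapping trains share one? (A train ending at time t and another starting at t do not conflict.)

The answer is the maximum number of intervals overlapping at any instant.
Events (time:±→running): 0:+→1 0:+→2 2:+→3 … peak 3.

3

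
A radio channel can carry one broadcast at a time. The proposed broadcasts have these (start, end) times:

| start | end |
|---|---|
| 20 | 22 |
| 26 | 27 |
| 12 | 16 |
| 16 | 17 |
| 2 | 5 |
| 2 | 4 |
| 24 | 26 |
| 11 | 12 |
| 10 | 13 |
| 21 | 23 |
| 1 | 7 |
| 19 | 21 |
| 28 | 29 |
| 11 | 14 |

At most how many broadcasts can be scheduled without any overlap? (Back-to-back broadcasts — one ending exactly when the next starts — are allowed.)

9

Greedy by earliest finish: after sorting by end time, pick each interval compatible with the last pick.
By end time: (2,4), (2,5), (1,7), (11,12), (10,13), (11,14), (12,16), (16,17), (19,21), (20,22), (21,23), (24,26), (26,27), (28,29).
Pick (2,4); next start ≥ 4 → (11,12); next start ≥ 12 → (12,16); next start ≥ 16 → (16,17); next start ≥ 17 → (19,21); next start ≥ 21 → (21,23); next start ≥ 23 → (24,26); next start ≥ 26 → (26,27); next start ≥ 27 → (28,29).
Selected 9 broadcasts.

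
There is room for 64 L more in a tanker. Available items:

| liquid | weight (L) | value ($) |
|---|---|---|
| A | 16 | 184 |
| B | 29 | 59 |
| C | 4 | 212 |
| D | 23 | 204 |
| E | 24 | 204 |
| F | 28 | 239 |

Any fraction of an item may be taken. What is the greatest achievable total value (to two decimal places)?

Sort by value per unit weight and fill in that order.
Ratios (sorted): C 53.00, A 11.50, D 8.87, F 8.54, E 8.50, B 2.03
take C (4 @ 212); take A (16 @ 184); take D (23 @ 204); take 21/28 of F → 179.25. Capacity used 64/64.
Total value = 779.25

779.25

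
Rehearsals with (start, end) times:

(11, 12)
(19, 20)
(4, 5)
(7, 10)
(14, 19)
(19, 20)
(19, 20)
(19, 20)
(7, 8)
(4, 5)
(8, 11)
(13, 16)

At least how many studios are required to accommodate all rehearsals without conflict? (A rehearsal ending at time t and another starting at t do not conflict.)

4

Count concurrent intervals with a sweep; the peak is the room count.
Events (time:±→running): 4:+→1 4:+→2 5:-→1 5:-→0 7:+→1 7:+→2 8:-→1 8:+→2 10:-→1 11:-→0 11:+→1 12:-→0 13:+→1 14:+→2 16:-→1 19:-→0 19:+→1 19:+→2 19:+→3 19:+→4 … peak 4.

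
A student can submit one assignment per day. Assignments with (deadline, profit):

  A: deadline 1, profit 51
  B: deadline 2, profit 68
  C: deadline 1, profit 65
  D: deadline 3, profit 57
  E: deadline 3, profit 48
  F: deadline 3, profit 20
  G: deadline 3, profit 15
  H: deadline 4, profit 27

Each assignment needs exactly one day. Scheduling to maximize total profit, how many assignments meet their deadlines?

4

By profit: B(d2,68), C(d1,65), D(d3,57), A(d1,51), E(d3,48), H(d4,27), F(d3,20), G(d3,15)
B→slot 2; C→slot 1; D→slot 3; A skipped; E skipped; H→slot 4; F skipped; G skipped.
4 of 8 scheduled.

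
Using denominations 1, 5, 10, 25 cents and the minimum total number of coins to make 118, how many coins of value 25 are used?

118 = 4×25 + 1×10 + 1×5 + 3×1
Count of 25: 4

4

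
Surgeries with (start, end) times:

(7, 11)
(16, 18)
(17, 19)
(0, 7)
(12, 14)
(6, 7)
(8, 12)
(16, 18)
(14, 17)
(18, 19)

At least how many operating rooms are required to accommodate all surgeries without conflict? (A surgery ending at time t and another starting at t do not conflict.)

The answer is the maximum number of intervals overlapping at any instant.
starts: [0, 6, 7, 8, 12, 14, 16, 16, 17, 18]
ends:   [7, 7, 11, 12, 14, 17, 18, 18, 19, 19]
s0→1 s6→2 e7→1 e7→0 s7→1 s8→2 e11→1 e12→0 s12→1 e14→0 s14→1 s16→2 s16→3  — peak 3.

3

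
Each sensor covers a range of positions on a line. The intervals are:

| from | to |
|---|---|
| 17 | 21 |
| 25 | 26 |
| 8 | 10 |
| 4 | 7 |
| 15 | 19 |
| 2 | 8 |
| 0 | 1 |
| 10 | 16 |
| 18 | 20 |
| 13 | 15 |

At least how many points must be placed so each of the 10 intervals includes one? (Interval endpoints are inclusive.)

6

Sort by right endpoint; whenever an interval is uncovered, place a point at its right end.
Sorted: [0,1] [4,7] [2,8] [8,10] [13,15] [10,16] [15,19] [18,20] [17,21] [25,26]
{[0,1]} hit by 1; {[4,7],[2,8]} hit by 7; {[8,10]} hit by 10; {[13,15],[10,16],[15,19]} hit by 15; {[18,20],[17,21]} hit by 20; {[25,26]} hit by 26.
Points: 1, 7, 10, 15, 20, 26 (6 total).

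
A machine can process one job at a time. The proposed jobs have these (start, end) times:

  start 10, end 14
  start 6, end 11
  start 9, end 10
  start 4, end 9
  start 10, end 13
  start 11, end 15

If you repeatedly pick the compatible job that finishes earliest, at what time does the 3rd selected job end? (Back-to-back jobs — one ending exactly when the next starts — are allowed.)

13

Sort by end time and greedily take each interval whose start is ≥ the last chosen end.
By end time: (4,9), (9,10), (6,11), (10,13), (10,14), (11,15).
Pick (4,9); next start ≥ 9 → (9,10); next start ≥ 10 → (10,13).
Selected: (4,9) (9,10) (10,13)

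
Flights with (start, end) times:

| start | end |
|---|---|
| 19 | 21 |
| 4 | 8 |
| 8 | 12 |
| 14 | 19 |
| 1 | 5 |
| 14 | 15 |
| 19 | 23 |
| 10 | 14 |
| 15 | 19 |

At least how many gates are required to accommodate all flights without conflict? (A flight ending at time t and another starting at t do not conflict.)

2

Count concurrent intervals with a sweep; the peak is the room count.
starts: [1, 4, 8, 10, 14, 14, 15, 19, 19]
ends:   [5, 8, 12, 14, 15, 19, 19, 21, 23]
s1→1 s4→2  — peak 2.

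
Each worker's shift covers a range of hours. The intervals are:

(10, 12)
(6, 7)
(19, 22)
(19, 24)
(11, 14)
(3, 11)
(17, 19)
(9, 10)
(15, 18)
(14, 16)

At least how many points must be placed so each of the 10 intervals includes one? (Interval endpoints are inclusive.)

Sorted: [6,7] [9,10] [3,11] [10,12] [11,14] [14,16] [15,18] [17,19] [19,22] [19,24]
{[6,7]} hit by 7; {[9,10],[3,11],[10,12]} hit by 10; {[11,14],[14,16]} hit by 14; {[15,18],[17,19]} hit by 18; {[19,22],[19,24]} hit by 22.
Points: 7, 10, 14, 18, 22 (5 total).

5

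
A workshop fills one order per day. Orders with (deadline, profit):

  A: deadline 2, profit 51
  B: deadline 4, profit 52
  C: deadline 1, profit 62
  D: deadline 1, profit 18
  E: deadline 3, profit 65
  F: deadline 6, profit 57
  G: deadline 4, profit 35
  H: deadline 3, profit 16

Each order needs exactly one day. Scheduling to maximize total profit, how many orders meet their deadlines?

By profit: E(d3,65), C(d1,62), F(d6,57), B(d4,52), A(d2,51), G(d4,35), D(d1,18), H(d3,16)
E→slot 3; C→slot 1; F→slot 6; B→slot 4; A→slot 2; G skipped; D skipped; H skipped.
5 of 8 scheduled.

5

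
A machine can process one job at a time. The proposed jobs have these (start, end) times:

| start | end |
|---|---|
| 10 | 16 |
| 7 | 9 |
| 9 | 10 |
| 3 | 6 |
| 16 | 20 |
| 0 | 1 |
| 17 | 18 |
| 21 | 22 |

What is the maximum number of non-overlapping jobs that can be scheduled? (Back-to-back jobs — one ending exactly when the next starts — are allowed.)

7

By end time: (0,1), (3,6), (7,9), (9,10), (10,16), (17,18), (16,20), (21,22).
Pick (0,1); next start ≥ 1 → (3,6); next start ≥ 6 → (7,9); next start ≥ 9 → (9,10); next start ≥ 10 → (10,16); next start ≥ 16 → (17,18); next start ≥ 18 → (21,22).
Selected 7 jobs.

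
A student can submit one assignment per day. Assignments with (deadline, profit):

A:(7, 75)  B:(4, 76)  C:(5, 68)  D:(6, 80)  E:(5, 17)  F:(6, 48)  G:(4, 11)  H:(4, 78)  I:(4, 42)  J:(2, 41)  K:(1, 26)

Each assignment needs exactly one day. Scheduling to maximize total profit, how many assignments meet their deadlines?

Sort by profit descending; place each in the latest free slot ≤ its deadline.
By profit: D(d6,80), H(d4,78), B(d4,76), A(d7,75), C(d5,68), F(d6,48), I(d4,42), J(d2,41), K(d1,26), E(d5,17), G(d4,11)
D→slot 6; H→slot 4; B→slot 3; A→slot 7; C→slot 5; F→slot 2; I→slot 1; J skipped; K skipped; E skipped; G skipped.
7 of 11 scheduled.

7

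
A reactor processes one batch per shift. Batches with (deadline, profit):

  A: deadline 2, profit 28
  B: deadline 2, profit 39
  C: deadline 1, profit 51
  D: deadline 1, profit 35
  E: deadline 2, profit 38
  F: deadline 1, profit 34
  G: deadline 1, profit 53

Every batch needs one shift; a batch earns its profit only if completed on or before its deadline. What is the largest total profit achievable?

92

Sort by profit descending; place each in the latest free slot ≤ its deadline.
By profit: G(d1,53), C(d1,51), B(d2,39), E(d2,38), D(d1,35), F(d1,34), A(d2,28)
G→slot 1; C skipped; B→slot 2; E skipped; D skipped; F skipped; A skipped.
Profit = 53 + 39 = 92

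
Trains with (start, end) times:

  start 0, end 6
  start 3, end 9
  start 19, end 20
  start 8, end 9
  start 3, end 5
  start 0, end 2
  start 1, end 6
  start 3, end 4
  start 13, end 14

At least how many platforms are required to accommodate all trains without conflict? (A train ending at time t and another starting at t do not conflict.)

5

The answer is the maximum number of intervals overlapping at any instant.
Events (time:±→running): 0:+→1 0:+→2 1:+→3 2:-→2 3:+→3 3:+→4 3:+→5 … peak 5.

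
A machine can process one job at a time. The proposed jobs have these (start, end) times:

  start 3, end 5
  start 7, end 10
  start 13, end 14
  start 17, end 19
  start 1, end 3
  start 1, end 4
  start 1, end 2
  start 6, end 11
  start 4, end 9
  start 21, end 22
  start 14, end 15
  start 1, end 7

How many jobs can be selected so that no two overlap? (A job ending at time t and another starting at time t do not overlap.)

7

Order by finish time; keep every interval that doesn't clash with the previous kept one.
By end time: (1,2), (1,3), (1,4), (3,5), (1,7), (4,9), (7,10), (6,11), (13,14), (14,15), (17,19), (21,22).
Pick (1,2); next start ≥ 2 → (3,5); next start ≥ 5 → (7,10); next start ≥ 10 → (13,14); next start ≥ 14 → (14,15); next start ≥ 15 → (17,19); next start ≥ 19 → (21,22).
Selected 7 jobs.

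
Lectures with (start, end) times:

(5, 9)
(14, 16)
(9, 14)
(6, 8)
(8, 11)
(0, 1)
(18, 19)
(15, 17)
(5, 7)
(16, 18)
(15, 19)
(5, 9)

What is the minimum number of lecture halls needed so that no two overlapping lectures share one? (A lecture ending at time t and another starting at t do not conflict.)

starts: [0, 5, 5, 5, 6, 8, 9, 14, 15, 15, 16, 18]
ends:   [1, 7, 8, 9, 9, 11, 14, 16, 17, 18, 19, 19]
s0→1 e1→0 s5→1 s5→2 s5→3 s6→4  — peak 4.

4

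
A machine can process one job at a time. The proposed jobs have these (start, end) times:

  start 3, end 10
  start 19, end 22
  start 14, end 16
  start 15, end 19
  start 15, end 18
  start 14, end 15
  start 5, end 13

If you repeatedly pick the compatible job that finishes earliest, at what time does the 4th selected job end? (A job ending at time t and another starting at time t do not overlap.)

Sorted by end: (3,10)  (5,13)  (14,15)  (14,16)  (15,18)  (15,19)  (19,22)
take (3,10); take (14,15); take (15,18); skip (15,19); take (19,22).
Selected: (3,10) (14,15) (15,18) (19,22)

22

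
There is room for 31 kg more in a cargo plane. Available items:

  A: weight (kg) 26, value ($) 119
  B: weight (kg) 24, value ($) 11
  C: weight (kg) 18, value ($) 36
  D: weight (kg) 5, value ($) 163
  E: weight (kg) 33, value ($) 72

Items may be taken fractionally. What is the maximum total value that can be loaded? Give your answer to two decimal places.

Sort by value per unit weight and fill in that order.
Ratios (sorted): D 32.60, A 4.58, E 2.18, C 2.00, B 0.46
take D (5 @ 163); take A (26 @ 119). Capacity used 31/31.
Total value = 282.00

282.00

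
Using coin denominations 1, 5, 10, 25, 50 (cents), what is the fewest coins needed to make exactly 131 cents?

5

Greedy: take as many of the largest coin as possible, then repeat with the remainder.
131 − 2×50→31 − 1×25→6 − 1×5→1 − 1×1→0
Total coins = 2 + 1 + 1 + 1 = 5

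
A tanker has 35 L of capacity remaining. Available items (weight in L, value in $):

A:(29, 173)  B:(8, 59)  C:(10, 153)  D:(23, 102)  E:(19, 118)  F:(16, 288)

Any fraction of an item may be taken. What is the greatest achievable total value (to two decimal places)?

506.21

Sort by value per unit weight and fill in that order.
Ratios (sorted): F 18.00, C 15.30, B 7.38, E 6.21, A 5.97, D 4.43
take F (16 @ 288); take C (10 @ 153); take B (8 @ 59); take 1/19 of E → 6.21. Capacity used 35/35.
Total value = 506.21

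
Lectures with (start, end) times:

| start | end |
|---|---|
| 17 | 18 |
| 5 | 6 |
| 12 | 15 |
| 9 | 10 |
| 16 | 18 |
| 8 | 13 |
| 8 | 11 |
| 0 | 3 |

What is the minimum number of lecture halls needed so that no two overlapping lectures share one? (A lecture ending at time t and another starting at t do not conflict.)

3

Count concurrent intervals with a sweep; the peak is the room count.
Events (time:±→running): 0:+→1 3:-→0 5:+→1 6:-→0 8:+→1 8:+→2 9:+→3 … peak 3.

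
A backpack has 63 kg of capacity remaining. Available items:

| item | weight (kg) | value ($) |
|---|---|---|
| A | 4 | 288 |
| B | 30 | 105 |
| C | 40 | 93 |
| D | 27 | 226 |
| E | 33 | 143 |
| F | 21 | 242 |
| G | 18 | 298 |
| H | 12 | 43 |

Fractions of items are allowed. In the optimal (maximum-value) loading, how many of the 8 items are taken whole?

3

Greedy by value/weight ratio, highest first.
Ratios (sorted): A 72.00, G 16.56, F 11.52, D 8.37, E 4.33, H 3.58, B 3.50, C 2.33
take A (4 @ 288); take G (18 @ 298); take F (21 @ 242); take 20/27 of D → 167.41. Capacity used 63/63.
3 item(s) taken whole; one partial (take 20/27 of D).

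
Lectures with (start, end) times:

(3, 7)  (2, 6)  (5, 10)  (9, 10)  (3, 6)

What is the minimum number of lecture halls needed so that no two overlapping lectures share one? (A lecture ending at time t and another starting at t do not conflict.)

starts: [2, 3, 3, 5, 9]
ends:   [6, 6, 7, 10, 10]
s2→1 s3→2 s3→3 s5→4  — peak 4.

4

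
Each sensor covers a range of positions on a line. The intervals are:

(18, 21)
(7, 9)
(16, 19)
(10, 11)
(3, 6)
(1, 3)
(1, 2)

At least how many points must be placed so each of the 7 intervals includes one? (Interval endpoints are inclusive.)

5

Process intervals by earliest right end; each time one isn't hit yet, stab at its right endpoint.
By right end: [1,2]  [1,3]  [3,6]  [7,9]  [10,11]  [16,19]  [18,21]
[1,2] uncovered → point at 2; [3,6] uncovered → point at 6; [7,9] uncovered → point at 9; [10,11] uncovered → point at 11; [16,19] uncovered → point at 19.
Points: 2, 6, 9, 11, 19 (5 total).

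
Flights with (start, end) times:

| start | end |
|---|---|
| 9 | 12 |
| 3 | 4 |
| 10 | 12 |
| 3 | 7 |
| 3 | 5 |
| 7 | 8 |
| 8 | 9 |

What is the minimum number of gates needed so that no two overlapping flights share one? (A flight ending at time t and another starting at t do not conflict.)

3

Events (time:±→running): 3:+→1 3:+→2 3:+→3 … peak 3.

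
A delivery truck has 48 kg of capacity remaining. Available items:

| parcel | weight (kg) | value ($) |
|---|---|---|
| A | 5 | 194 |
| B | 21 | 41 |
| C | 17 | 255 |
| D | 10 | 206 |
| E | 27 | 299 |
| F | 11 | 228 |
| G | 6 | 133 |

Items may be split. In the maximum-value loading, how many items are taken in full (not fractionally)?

Ratios (sorted): A 38.80, G 22.17, F 20.73, D 20.60, C 15.00, E 11.07, B 1.95
take A (5 @ 194); take G (6 @ 133); take F (11 @ 228); take D (10 @ 206); take 16/17 of C → 240.00. Capacity used 48/48.
4 item(s) taken whole; one partial (take 16/17 of C).

4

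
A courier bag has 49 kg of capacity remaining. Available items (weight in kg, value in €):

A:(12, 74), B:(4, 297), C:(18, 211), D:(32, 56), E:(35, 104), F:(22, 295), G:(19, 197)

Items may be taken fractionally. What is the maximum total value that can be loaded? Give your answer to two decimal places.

Sort by value per unit weight and fill in that order.
Ratios (sorted): B 74.25, F 13.41, C 11.72, G 10.37, A 6.17, E 2.97, D 1.75
take B (4 @ 297); take F (22 @ 295); take C (18 @ 211); take 5/19 of G → 51.84. Capacity used 49/49.
Total value = 854.84

854.84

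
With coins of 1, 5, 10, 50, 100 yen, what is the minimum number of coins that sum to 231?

231 = 2×100 + 3×10 + 1×1
Total coins = 2 + 3 + 1 = 6

6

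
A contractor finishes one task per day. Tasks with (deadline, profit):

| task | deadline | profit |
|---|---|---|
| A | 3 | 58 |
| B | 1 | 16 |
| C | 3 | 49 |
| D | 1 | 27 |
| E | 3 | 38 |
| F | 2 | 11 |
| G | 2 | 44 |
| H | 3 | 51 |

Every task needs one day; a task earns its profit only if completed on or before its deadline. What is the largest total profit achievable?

Profit order: A=58 H=51 C=49 G=44 E=38 D=27 B=16 F=11
Assign: A→slot 3, H→slot 2, C→slot 1, G skipped, E skipped, D skipped, B skipped, F skipped.
Slots: [1:C] [2:H] [3:A]
Profit = 49 + 51 + 58 = 158

158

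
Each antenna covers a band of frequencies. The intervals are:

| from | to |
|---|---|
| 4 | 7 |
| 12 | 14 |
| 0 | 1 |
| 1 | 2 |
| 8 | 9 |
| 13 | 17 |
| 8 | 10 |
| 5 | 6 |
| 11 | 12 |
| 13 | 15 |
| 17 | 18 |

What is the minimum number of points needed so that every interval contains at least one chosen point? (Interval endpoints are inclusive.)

By right end: [0,1]  [1,2]  [5,6]  [4,7]  [8,9]  [8,10]  [11,12]  [12,14]  [13,15]  [13,17]  [17,18]
[0,1] uncovered → point at 1; [5,6] uncovered → point at 6; [8,9] uncovered → point at 9; [11,12] uncovered → point at 12; [13,15] uncovered → point at 15; [17,18] uncovered → point at 18.
Points: 1, 6, 9, 12, 15, 18 (6 total).

6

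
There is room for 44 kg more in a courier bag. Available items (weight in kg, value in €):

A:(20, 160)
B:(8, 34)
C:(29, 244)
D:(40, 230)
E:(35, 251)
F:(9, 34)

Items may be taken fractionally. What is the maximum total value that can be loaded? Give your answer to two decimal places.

Greedy by value/weight ratio, highest first.
Order: C (244/29=8.41) > A (160/20=8.00) > E (251/35=7.17) > D (230/40=5.75) > B (34/8=4.25) > F (34/9=3.78)
Fill: take C (29 @ 244) → take 15/20 of A → 120.00; 44/44 used.
Total value = 364.00

364.00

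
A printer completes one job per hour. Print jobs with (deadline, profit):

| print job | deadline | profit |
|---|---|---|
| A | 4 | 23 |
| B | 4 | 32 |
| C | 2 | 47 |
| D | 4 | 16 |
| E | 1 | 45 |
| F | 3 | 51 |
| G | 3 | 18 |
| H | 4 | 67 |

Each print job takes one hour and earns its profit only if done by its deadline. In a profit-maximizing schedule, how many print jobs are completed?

Take jobs in profit order; each goes to the latest open slot no later than its deadline.
By profit: H(d4,67), F(d3,51), C(d2,47), E(d1,45), B(d4,32), A(d4,23), G(d3,18), D(d4,16)
H→slot 4; F→slot 3; C→slot 2; E→slot 1; B skipped; A skipped; G skipped; D skipped.
4 of 8 scheduled.

4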